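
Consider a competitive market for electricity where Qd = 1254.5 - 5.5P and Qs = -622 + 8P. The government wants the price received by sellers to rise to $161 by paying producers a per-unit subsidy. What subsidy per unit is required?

At a seller price of 161, quantity supplied is -622 + 8·161 = 666.
Buyers absorb 666 only when they pay Pb with 1254.5 − 5.5·Pb = 666, i.e. Pb = 107.
s = Ps − Pb = 161 − 107 = 54.

Required subsidy s = $54 per unit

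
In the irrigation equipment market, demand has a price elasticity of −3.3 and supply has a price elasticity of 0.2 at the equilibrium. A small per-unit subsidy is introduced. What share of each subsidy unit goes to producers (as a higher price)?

For a small subsidy around the equilibrium, the benefit split depends on the relative slopes, which at a point are proportional to the elasticities.
Buyer share = εs/(εs + |εd|) = 0.2/(0.2 + 3.3) = 2/35; seller share = |εd|/(εs + |εd|) = 33/35.
So producers capture 33/35 of the subsidy.

Producer share = 33/35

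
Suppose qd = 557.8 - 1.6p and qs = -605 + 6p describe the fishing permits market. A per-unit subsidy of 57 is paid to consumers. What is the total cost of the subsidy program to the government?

Pre-subsidy: 557.8 - 1.6p = -605 + 6p gives p* = 153, q* = 313.
With the rebate, buyers effectively pay pb = ps − 57, where ps is the price sellers receive.
Demand in terms of ps becomes qd = 557.8 − 1.6(ps − 57) = 649 - 1.6ps. Setting this equal to supply: 649 - 1.6ps = -605 + 6ps, so ps = 165.
Buyers pay pb = 165 − 57 = 108; q' = -605 + 6·165 = 385.
Government outlay = subsidy × quantity = 57 × 385 = 21945.

Government cost = 21945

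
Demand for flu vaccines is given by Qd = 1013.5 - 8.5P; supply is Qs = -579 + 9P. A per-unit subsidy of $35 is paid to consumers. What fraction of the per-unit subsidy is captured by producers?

Pre-subsidy: 1013.5 - 8.5P = -579 + 9P gives P* = 91, Q* = 240.
With the rebate, buyers effectively pay Pb = Ps − 35, where Ps is the price sellers receive.
Demand in terms of Ps becomes Qd = 1013.5 − 8.5(Ps − 35) = 1311 - 8.5Ps. Setting this equal to supply: 1311 - 8.5Ps = -579 + 9Ps, so Ps = 108.
Buyers pay Pb = 108 − 35 = 73; Q' = -579 + 9·108 = 393.
Buyers' price falls by P* − Pb = 91 − 73 = 18; sellers' price rises by Ps − P* = 108 − 91 = 17.
So producers capture 17/35 = 17/35 of each unit of subsidy.

Producer share = 17/35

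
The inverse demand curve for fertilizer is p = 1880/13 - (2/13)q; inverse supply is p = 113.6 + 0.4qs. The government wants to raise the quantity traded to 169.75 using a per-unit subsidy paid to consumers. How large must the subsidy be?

At q = 169.75, from the demand curve buyers pay pb = 1880/13 − (2/13)·169.75 = 118.5; from the supply curve sellers need ps = 113.6 + 0.4·169.75 = 181.5.
The subsidy must fill the gap: s = ps − pb = 181.5 − 118.5 = 63.

Required subsidy s = 63 per unit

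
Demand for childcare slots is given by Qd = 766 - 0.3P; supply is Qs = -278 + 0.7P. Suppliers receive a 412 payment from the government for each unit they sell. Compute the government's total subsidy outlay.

Pre-subsidy: 766 - 0.3P = -278 + 0.7P gives P* = 1044, Q* = 452.8.
With the subsidy, sellers receive Ps = Pb + 412 for each unit, where Pb is the price buyers pay.
Supply in terms of Pb becomes Qs = -278 + 0.7(Pb + 412) = 10.4 + 0.7Pb. Setting this equal to demand: 766 - 0.3Pb = 10.4 + 0.7Pb, so Pb = 755.6.
Sellers receive Ps = 755.6 + 412 = 1167.6; Q' = 766 − 0.3·755.6 = 539.32.
Government outlay = subsidy × quantity = 412 × 539.32 = 222199.84.

Government cost = 222199.84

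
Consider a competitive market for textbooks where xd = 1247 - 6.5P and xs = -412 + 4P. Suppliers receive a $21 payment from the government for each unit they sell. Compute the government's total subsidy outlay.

Pre-subsidy: 1247 - 6.5P = -412 + 4P gives P* = 158, x* = 220.
With the subsidy, sellers receive Ps = Pb + 21 for each unit, where Pb is the price buyers pay.
Supply in terms of Pb becomes xs = -412 + 4(Pb + 21) = -328 + 4Pb. Setting this equal to demand: 1247 - 6.5Pb = -328 + 4Pb, so Pb = 150.
Sellers receive Ps = 150 + 21 = 171; x' = 1247 − 6.5·150 = 272.
Government outlay = subsidy × quantity = 21 × 272 = 5712.

Government cost = $5712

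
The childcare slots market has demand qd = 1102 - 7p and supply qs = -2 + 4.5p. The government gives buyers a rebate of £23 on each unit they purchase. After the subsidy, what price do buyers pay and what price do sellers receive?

Buyers pay £87; sellers receive £110

Pre-subsidy: 1102 - 7p = -2 + 4.5p gives p* = 96, q* = 430.
With the rebate, buyers effectively pay pb = ps − 23, where ps is the price sellers receive.
Demand in terms of ps becomes qd = 1102 − 7(ps − 23) = 1263 - 7ps. Setting this equal to supply: 1263 - 7ps = -2 + 4.5ps, so ps = 110.
Buyers pay pb = 110 − 23 = 87; q' = -2 + 4.5·110 = 493.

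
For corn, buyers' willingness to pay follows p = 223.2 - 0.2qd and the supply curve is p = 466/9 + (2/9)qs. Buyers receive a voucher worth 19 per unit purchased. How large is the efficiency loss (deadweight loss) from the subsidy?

Deadweight loss = 427.5

Pre-subsidy: 223.2 - 0.2q = 466/9 + (2/9)q gives q* = 406 and p* = 142.
With the rebate, buyers effectively pay pb = ps − 19, where ps is the price sellers receive.
On the curves, pb = 223.2 - 0.2q and ps = 466/9 + (2/9)q; the wedge ps − pb = 19 gives 466/9 + (2/9)q − (223.2 - 0.2q) = 19, so q' = 451.
Then pb = 223.2 − 0.2·451 = 133 and ps = 466/9 + (2/9)·451 = 152.
The subsidy expands output by 451 − 406 = 45 past the efficient level; on those units the gap between marginal cost and willingness to pay runs from 0 up to 19.
DWL = ½ × 19 × 45 = 427.5.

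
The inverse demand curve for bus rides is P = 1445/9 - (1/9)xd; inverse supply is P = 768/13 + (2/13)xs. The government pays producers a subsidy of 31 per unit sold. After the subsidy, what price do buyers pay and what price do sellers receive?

Buyers pay 105; sellers receive 136

Pre-subsidy: 1445/9 - (1/9)x = 768/13 + (2/13)x gives x* = 383 and P* = 118.
With the subsidy, sellers receive Ps = Pb + 31 for each unit, where Pb is the price buyers pay.
On the curves, Pb = 1445/9 - (1/9)x and Ps = 768/13 + (2/13)x; the wedge Ps − Pb = 31 gives 768/13 + (2/13)x − (1445/9 - (1/9)x) = 31, so x' = 500.
Then Pb = 1445/9 − (1/9)·500 = 105 and Ps = 768/13 + (2/13)·500 = 136.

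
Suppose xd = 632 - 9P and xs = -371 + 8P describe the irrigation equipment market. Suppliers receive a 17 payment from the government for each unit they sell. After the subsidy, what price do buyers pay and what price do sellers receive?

Pre-subsidy: 632 - 9P = -371 + 8P gives P* = 59, x* = 101.
With the subsidy, sellers receive Ps = Pb + 17 for each unit, where Pb is the price buyers pay.
Supply in terms of Pb becomes xs = -371 + 8(Pb + 17) = -235 + 8Pb. Setting this equal to demand: 632 - 9Pb = -235 + 8Pb, so Pb = 51.
Sellers receive Ps = 51 + 17 = 68; x' = 632 − 9·51 = 173.

Buyers pay 51; sellers receive 68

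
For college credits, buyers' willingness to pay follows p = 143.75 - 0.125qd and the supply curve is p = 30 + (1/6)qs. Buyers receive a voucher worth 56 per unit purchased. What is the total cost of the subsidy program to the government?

Pre-subsidy: 143.75 - 0.125q = 30 + (1/6)q gives q* = 390 and p* = 95.
With the rebate, buyers effectively pay pb = ps − 56, where ps is the price sellers receive.
On the curves, pb = 143.75 - 0.125q and ps = 30 + (1/6)q; the wedge ps − pb = 56 gives 30 + (1/6)q − (143.75 - 0.125q) = 56, so q' = 582.
Then pb = 143.75 − 0.125·582 = 71 and ps = 30 + (1/6)·582 = 127.
Government outlay = subsidy × quantity = 56 × 582 = 32592.

Government cost = 32592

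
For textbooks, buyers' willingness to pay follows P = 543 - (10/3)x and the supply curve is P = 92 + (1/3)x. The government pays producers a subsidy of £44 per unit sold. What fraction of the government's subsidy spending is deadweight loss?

Pre-subsidy: 543 - (10/3)x = 92 + (1/3)x gives x* = 123 and P* = 133.
With the subsidy, sellers receive Ps = Pb + 44 for each unit, where Pb is the price buyers pay.
On the curves, Pb = 543 - (10/3)x and Ps = 92 + (1/3)x; the wedge Ps − Pb = 44 gives 92 + (1/3)x − (543 - (10/3)x) = 44, so x' = 135.
Then Pb = 543 − (10/3)·135 = 93 and Ps = 92 + (1/3)·135 = 137.
ΔCS = ½(123 + 135)(133 − 93) = 5160; ΔPS = ½(123 + 135)(137 − 133) = 516.
Government spending = 44 × 135 = 5940.
DWL = ½ × 44 × (135 − 123) = 264; fraction = 264 / 5940 = 2/45.

DWL / government spending = 2/45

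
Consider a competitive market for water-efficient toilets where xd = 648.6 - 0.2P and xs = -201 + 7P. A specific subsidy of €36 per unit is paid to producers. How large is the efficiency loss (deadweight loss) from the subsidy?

Pre-subsidy: 648.6 - 0.2P = -201 + 7P gives P* = 118, x* = 625.
With the subsidy, sellers receive Ps = Pb + 36 for each unit, where Pb is the price buyers pay.
Supply in terms of Pb becomes xs = -201 + 7(Pb + 36) = 51 + 7Pb. Setting this equal to demand: 648.6 - 0.2Pb = 51 + 7Pb, so Pb = 83.
Sellers receive Ps = 83 + 36 = 119; x' = 648.6 − 0.2·83 = 632.
The subsidy expands output by 632 − 625 = 7 past the efficient level; on those units the gap between marginal cost and willingness to pay runs from 0 up to 36.
DWL = ½ × 36 × 7 = 126.

Deadweight loss = €126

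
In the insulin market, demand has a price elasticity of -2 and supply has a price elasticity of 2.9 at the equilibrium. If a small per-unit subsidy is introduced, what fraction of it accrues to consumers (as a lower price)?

For a small subsidy around the equilibrium, the benefit split depends on the relative slopes, which at a point are proportional to the elasticities.
Buyer share = εs/(εs + |εd|) = 2.9/(2.9 + 2) = 29/49; seller share = |εd|/(εs + |εd|) = 20/49.

Consumer share = 29/49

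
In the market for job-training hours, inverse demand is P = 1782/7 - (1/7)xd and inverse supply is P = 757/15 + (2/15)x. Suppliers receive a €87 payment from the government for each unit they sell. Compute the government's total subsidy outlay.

Government cost = €91698

Pre-subsidy: 1782/7 - (1/7)x = 757/15 + (2/15)x gives x* = 739 and P* = 149.
With the subsidy, sellers receive Ps = Pb + 87 for each unit, where Pb is the price buyers pay.
On the curves, Pb = 1782/7 - (1/7)x and Ps = 757/15 + (2/15)x; the wedge Ps − Pb = 87 gives 757/15 + (2/15)x − (1782/7 - (1/7)x) = 87, so x' = 1054.
Then Pb = 1782/7 − (1/7)·1054 = 104 and Ps = 757/15 + (2/15)·1054 = 191.
Government outlay = subsidy × quantity = 87 × 1054 = 91698.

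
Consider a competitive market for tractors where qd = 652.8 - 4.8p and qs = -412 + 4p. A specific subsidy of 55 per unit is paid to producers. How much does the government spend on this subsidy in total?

Government cost = 10560

Pre-subsidy: 652.8 - 4.8p = -412 + 4p gives p* = 121, q* = 72.
With the subsidy, sellers receive ps = pb + 55 for each unit, where pb is the price buyers pay.
Supply in terms of pb becomes qs = -412 + 4(pb + 55) = -192 + 4pb. Setting this equal to demand: 652.8 - 4.8pb = -192 + 4pb, so pb = 96.
Sellers receive ps = 96 + 55 = 151; q' = 652.8 − 4.8·96 = 192.
Government outlay = subsidy × quantity = 55 × 192 = 10560.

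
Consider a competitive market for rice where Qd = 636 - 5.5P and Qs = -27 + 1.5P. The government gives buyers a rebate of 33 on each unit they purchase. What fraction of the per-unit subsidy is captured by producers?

Pre-subsidy: 636 - 5.5P = -27 + 1.5P gives P* = 663/7, Q* = 1611/14.
With the rebate, buyers effectively pay Pb = Ps − 33, where Ps is the price sellers receive.
Demand in terms of Ps becomes Qd = 636 − 5.5(Ps − 33) = 817.5 - 5.5Ps. Setting this equal to supply: 817.5 - 5.5Ps = -27 + 1.5Ps, so Ps = 1689/14.
Buyers pay Pb = 1689/14 − 33 = 1227/14; Q' = -27 + 1.5·(1689/14) = 4311/28.
Buyers' price falls by P* − Pb = 663/7 − 1227/14 = 99/14; sellers' price rises by Ps − P* = 1689/14 − 663/7 = 363/14.
So producers capture (363/14)/33 = 11/14 of each unit of subsidy.

Producer share = 11/14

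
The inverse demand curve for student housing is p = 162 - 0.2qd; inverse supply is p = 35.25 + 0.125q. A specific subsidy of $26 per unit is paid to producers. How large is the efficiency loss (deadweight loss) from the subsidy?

Deadweight loss = $1040

Pre-subsidy: 162 - 0.2q = 35.25 + 0.125q gives q* = 390 and p* = 84.
With the subsidy, sellers receive ps = pb + 26 for each unit, where pb is the price buyers pay.
On the curves, pb = 162 - 0.2q and ps = 35.25 + 0.125q; the wedge ps − pb = 26 gives 35.25 + 0.125q − (162 - 0.2q) = 26, so q' = 470.
Then pb = 162 − 0.2·470 = 68 and ps = 35.25 + 0.125·470 = 94.
The subsidy expands output by 470 − 390 = 80 past the efficient level; on those units the gap between marginal cost and willingness to pay runs from 0 up to 26.
DWL = ½ × 26 × 80 = 1040.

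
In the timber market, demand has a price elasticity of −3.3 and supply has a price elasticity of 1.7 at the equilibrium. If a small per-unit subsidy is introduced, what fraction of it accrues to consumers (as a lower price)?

Consumer share = 0.34

For a small subsidy around the equilibrium, the benefit split depends on the relative slopes, which at a point are proportional to the elasticities.
Buyer share = εs/(εs + |εd|) = 1.7/(1.7 + 3.3) = 0.34; seller share = |εd|/(εs + |εd|) = 0.66.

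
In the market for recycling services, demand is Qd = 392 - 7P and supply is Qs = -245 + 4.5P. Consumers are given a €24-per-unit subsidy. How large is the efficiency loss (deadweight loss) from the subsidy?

Deadweight loss = 18144/23

Pre-subsidy: 392 - 7P = -245 + 4.5P gives P* = 1274/23, Q* = 98/23.
With the rebate, buyers effectively pay Pb = Ps − 24, where Ps is the price sellers receive.
Demand in terms of Ps becomes Qd = 392 − 7(Ps − 24) = 560 - 7Ps. Setting this equal to supply: 560 - 7Ps = -245 + 4.5Ps, so Ps = 70.
Buyers pay Pb = 70 − 24 = 46; Q' = -245 + 4.5·70 = 70.
The subsidy expands output by 70 − 98/23 = 1512/23 past the efficient level; on those units the gap between marginal cost and willingness to pay runs from 0 up to 24.
DWL = ½ × 24 × 1512/23 = 18144/23.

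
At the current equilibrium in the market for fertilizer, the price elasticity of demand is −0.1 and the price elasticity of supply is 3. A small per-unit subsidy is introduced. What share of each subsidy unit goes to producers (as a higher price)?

For a small subsidy around the equilibrium, the benefit split depends on the relative slopes, which at a point are proportional to the elasticities.
Buyer share = εs/(εs + |εd|) = 3/(3 + 0.1) = 30/31; seller share = |εd|/(εs + |εd|) = 1/31.
So producers capture 1/31 of the subsidy.

Producer share = 1/31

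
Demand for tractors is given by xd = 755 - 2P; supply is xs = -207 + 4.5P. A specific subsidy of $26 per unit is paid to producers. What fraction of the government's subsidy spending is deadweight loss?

DWL / government spending = 2/55

Pre-subsidy: 755 - 2P = -207 + 4.5P gives P* = 148, x* = 459.
With the subsidy, sellers receive Ps = Pb + 26 for each unit, where Pb is the price buyers pay.
Supply in terms of Pb becomes xs = -207 + 4.5(Pb + 26) = -90 + 4.5Pb. Setting this equal to demand: 755 - 2Pb = -90 + 4.5Pb, so Pb = 130.
Sellers receive Ps = 130 + 26 = 156; x' = 755 − 2·130 = 495.
ΔCS = ½(459 + 495)(148 − 130) = 8586; ΔPS = ½(459 + 495)(156 − 148) = 3816.
Government spending = 26 × 495 = 12870.
DWL = ½ × 26 × (495 − 459) = 468; fraction = 468 / 12870 = 2/55.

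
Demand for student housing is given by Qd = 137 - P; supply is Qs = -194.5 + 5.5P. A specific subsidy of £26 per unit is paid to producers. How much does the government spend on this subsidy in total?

Pre-subsidy: 137 - P = -194.5 + 5.5P gives P* = 51, Q* = 86.
With the subsidy, sellers receive Ps = Pb + 26 for each unit, where Pb is the price buyers pay.
Supply in terms of Pb becomes Qs = -194.5 + 5.5(Pb + 26) = -51.5 + 5.5Pb. Setting this equal to demand: 137 - Pb = -51.5 + 5.5Pb, so Pb = 29.
Sellers receive Ps = 29 + 26 = 55; Q' = 137 − 1·29 = 108.
Government outlay = subsidy × quantity = 26 × 108 = 2808.

Government cost = £2808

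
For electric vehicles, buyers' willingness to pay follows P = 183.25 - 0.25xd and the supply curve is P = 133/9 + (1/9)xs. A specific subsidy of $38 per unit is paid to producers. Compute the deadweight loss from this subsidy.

Deadweight loss = 25992/13

Pre-subsidy: 183.25 - 0.25x = 133/9 + (1/9)x gives x* = 6065/13 and P* = 866/13.
With the subsidy, sellers receive Ps = Pb + 38 for each unit, where Pb is the price buyers pay.
On the curves, Pb = 183.25 - 0.25x and Ps = 133/9 + (1/9)x; the wedge Ps − Pb = 38 gives 133/9 + (1/9)x − (183.25 - 0.25x) = 38, so x' = 7433/13.
Then Pb = 183.25 − 0.25·(7433/13) = 524/13 and Ps = 133/9 + (1/9)·(7433/13) = 1018/13.
The subsidy expands output by 7433/13 − 6065/13 = 1368/13 past the efficient level; on those units the gap between marginal cost and willingness to pay runs from 0 up to 38.
DWL = ½ × 38 × 1368/13 = 25992/13.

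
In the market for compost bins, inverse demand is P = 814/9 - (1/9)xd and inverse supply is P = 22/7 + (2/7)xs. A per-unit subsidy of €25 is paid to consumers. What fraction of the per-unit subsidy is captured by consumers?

Consumer share = 0.28

Pre-subsidy: 814/9 - (1/9)x = 22/7 + (2/7)x gives x* = 220 and P* = 66.
With the rebate, buyers effectively pay Pb = Ps − 25, where Ps is the price sellers receive.
On the curves, Pb = 814/9 - (1/9)x and Ps = 22/7 + (2/7)x; the wedge Ps − Pb = 25 gives 22/7 + (2/7)x − (814/9 - (1/9)x) = 25, so x' = 283.
Then Pb = 814/9 − (1/9)·283 = 59 and Ps = 22/7 + (2/7)·283 = 84.
Buyers' price falls by P* − Pb = 66 − 59 = 7; sellers' price rises by Ps − P* = 84 − 66 = 18.
So consumers capture 7/25 = 0.28 of each unit of subsidy.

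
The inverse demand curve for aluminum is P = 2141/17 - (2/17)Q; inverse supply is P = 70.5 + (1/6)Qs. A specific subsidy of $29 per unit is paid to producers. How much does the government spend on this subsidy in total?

Pre-subsidy: 2141/17 - (2/17)Q = 70.5 + (1/6)Q gives Q* = 195 and P* = 103.
With the subsidy, sellers receive Ps = Pb + 29 for each unit, where Pb is the price buyers pay.
On the curves, Pb = 2141/17 - (2/17)Q and Ps = 70.5 + (1/6)Q; the wedge Ps − Pb = 29 gives 70.5 + (1/6)Q − (2141/17 - (2/17)Q) = 29, so Q' = 297.
Then Pb = 2141/17 − (2/17)·297 = 91 and Ps = 70.5 + (1/6)·297 = 120.
Government outlay = subsidy × quantity = 29 × 297 = 8613.

Government cost = $8613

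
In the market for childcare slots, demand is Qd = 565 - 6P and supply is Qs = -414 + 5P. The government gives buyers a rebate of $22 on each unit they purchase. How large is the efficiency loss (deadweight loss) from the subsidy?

Deadweight loss = $660

Pre-subsidy: 565 - 6P = -414 + 5P gives P* = 89, Q* = 31.
With the rebate, buyers effectively pay Pb = Ps − 22, where Ps is the price sellers receive.
Demand in terms of Ps becomes Qd = 565 − 6(Ps − 22) = 697 - 6Ps. Setting this equal to supply: 697 - 6Ps = -414 + 5Ps, so Ps = 101.
Buyers pay Pb = 101 − 22 = 79; Q' = -414 + 5·101 = 91.
The subsidy expands output by 91 − 31 = 60 past the efficient level; on those units the gap between marginal cost and willingness to pay runs from 0 up to 22.
DWL = ½ × 22 × 60 = 660.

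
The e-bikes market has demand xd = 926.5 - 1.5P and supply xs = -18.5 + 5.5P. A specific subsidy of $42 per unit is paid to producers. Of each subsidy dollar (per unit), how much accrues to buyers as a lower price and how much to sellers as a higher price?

Buyers gain $33 per unit; sellers gain $9 per unit

Pre-subsidy: 926.5 - 1.5P = -18.5 + 5.5P gives P* = 135, x* = 724.
With the subsidy, sellers receive Ps = Pb + 42 for each unit, where Pb is the price buyers pay.
Supply in terms of Pb becomes xs = -18.5 + 5.5(Pb + 42) = 212.5 + 5.5Pb. Setting this equal to demand: 926.5 - 1.5Pb = 212.5 + 5.5Pb, so Pb = 102.
Sellers receive Ps = 102 + 42 = 144; x' = 926.5 − 1.5·102 = 773.5.
Buyers' price falls by P* − Pb = 135 − 102 = 33; sellers' price rises by Ps − P* = 144 − 135 = 9.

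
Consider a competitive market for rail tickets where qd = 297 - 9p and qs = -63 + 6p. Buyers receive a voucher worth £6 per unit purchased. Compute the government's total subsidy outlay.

Government cost = £615.6

Pre-subsidy: 297 - 9p = -63 + 6p gives p* = 24, q* = 81.
With the rebate, buyers effectively pay pb = ps − 6, where ps is the price sellers receive.
Demand in terms of ps becomes qd = 297 − 9(ps − 6) = 351 - 9ps. Setting this equal to supply: 351 - 9ps = -63 + 6ps, so ps = 27.6.
Buyers pay pb = 27.6 − 6 = 21.6; q' = -63 + 6·27.6 = 102.6.
Government outlay = subsidy × quantity = 6 × 102.6 = 615.6.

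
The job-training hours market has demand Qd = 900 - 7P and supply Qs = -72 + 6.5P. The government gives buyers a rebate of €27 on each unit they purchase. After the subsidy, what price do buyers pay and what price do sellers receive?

Pre-subsidy: 900 - 7P = -72 + 6.5P gives P* = 72, Q* = 396.
With the rebate, buyers effectively pay Pb = Ps − 27, where Ps is the price sellers receive.
Demand in terms of Ps becomes Qd = 900 − 7(Ps − 27) = 1089 - 7Ps. Setting this equal to supply: 1089 - 7Ps = -72 + 6.5Ps, so Ps = 86.
Buyers pay Pb = 86 − 27 = 59; Q' = -72 + 6.5·86 = 487.

Buyers pay €59; sellers receive €86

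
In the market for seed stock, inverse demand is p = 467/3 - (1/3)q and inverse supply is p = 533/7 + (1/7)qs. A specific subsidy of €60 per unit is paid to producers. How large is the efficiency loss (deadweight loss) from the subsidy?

Pre-subsidy: 467/3 - (1/3)q = 533/7 + (1/7)q gives q* = 167 and p* = 100.
With the subsidy, sellers receive ps = pb + 60 for each unit, where pb is the price buyers pay.
On the curves, pb = 467/3 - (1/3)q and ps = 533/7 + (1/7)q; the wedge ps − pb = 60 gives 533/7 + (1/7)q − (467/3 - (1/3)q) = 60, so q' = 293.
Then pb = 467/3 − (1/3)·293 = 58 and ps = 533/7 + (1/7)·293 = 118.
The subsidy expands output by 293 − 167 = 126 past the efficient level; on those units the gap between marginal cost and willingness to pay runs from 0 up to 60.
DWL = ½ × 60 × 126 = 3780.

Deadweight loss = €3780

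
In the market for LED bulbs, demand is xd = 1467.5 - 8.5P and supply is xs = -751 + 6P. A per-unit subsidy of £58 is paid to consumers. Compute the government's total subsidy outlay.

Government cost = £21518

Pre-subsidy: 1467.5 - 8.5P = -751 + 6P gives P* = 153, x* = 167.
With the rebate, buyers effectively pay Pb = Ps − 58, where Ps is the price sellers receive.
Demand in terms of Ps becomes xd = 1467.5 − 8.5(Ps − 58) = 1960.5 - 8.5Ps. Setting this equal to supply: 1960.5 - 8.5Ps = -751 + 6Ps, so Ps = 187.
Buyers pay Pb = 187 − 58 = 129; x' = -751 + 6·187 = 371.
Government outlay = subsidy × quantity = 58 × 371 = 21518.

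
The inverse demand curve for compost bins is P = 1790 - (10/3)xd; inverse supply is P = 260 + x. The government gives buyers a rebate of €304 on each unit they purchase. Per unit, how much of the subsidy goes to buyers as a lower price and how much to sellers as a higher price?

Pre-subsidy: 1790 - (10/3)x = 260 + x gives x* = 4590/13 and P* = 7970/13.
With the rebate, buyers effectively pay Pb = Ps − 304, where Ps is the price sellers receive.
On the curves, Pb = 1790 - (10/3)x and Ps = 260 + x; the wedge Ps − Pb = 304 gives 260 + x − (1790 - (10/3)x) = 304, so x' = 5502/13.
Then Pb = 1790 − (10/3)·(5502/13) = 4930/13 and Ps = 260 + 1·(5502/13) = 8882/13.
Buyers' price falls by P* − Pb = 7970/13 − 4930/13 = 3040/13; sellers' price rises by Ps − P* = 8882/13 − 7970/13 = 912/13.

Buyers gain 3040/13 per unit; sellers gain 912/13 per unit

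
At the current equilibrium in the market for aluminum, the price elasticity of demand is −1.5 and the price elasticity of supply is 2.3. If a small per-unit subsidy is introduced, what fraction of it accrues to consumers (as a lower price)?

For a small subsidy around the equilibrium, the benefit split depends on the relative slopes, which at a point are proportional to the elasticities.
Buyer share = εs/(εs + |εd|) = 2.3/(2.3 + 1.5) = 23/38; seller share = |εd|/(εs + |εd|) = 15/38.

Consumer share = 23/38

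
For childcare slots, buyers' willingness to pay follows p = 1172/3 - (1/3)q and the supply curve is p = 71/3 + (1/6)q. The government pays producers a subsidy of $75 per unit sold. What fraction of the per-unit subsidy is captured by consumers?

Pre-subsidy: 1172/3 - (1/3)q = 71/3 + (1/6)q gives q* = 734 and p* = 146.
With the subsidy, sellers receive ps = pb + 75 for each unit, where pb is the price buyers pay.
On the curves, pb = 1172/3 - (1/3)q and ps = 71/3 + (1/6)q; the wedge ps − pb = 75 gives 71/3 + (1/6)q − (1172/3 - (1/3)q) = 75, so q' = 884.
Then pb = 1172/3 − (1/3)·884 = 96 and ps = 71/3 + (1/6)·884 = 171.
Buyers' price falls by p* − pb = 146 − 96 = 50; sellers' price rises by ps − p* = 171 − 146 = 25.
So consumers capture 50/75 = 2/3 of each unit of subsidy.

Consumer share = 2/3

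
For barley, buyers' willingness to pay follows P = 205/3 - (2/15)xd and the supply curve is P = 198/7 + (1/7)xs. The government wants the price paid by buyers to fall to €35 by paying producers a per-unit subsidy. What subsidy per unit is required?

Required subsidy s = €29 per unit

At a buyer price of 35, quantity demanded is 512.5 − 7.5·35 = 250.
Sellers supply 250 only when they receive Ps = 198/7 + (1/7)·250 = 64.
s = Ps − Pb = 64 − 35 = 29.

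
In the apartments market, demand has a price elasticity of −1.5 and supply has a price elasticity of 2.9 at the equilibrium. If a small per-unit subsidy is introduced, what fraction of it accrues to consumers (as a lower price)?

Consumer share = 29/44

For a small subsidy around the equilibrium, the benefit split depends on the relative slopes, which at a point are proportional to the elasticities.
Buyer share = εs/(εs + |εd|) = 2.9/(2.9 + 1.5) = 29/44; seller share = |εd|/(εs + |εd|) = 15/44.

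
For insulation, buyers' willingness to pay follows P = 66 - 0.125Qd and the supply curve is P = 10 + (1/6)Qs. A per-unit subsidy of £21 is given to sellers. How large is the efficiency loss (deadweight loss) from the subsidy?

Pre-subsidy: 66 - 0.125Q = 10 + (1/6)Q gives Q* = 192 and P* = 42.
With the subsidy, sellers receive Ps = Pb + 21 for each unit, where Pb is the price buyers pay.
On the curves, Pb = 66 - 0.125Q and Ps = 10 + (1/6)Q; the wedge Ps − Pb = 21 gives 10 + (1/6)Q − (66 - 0.125Q) = 21, so Q' = 264.
Then Pb = 66 − 0.125·264 = 33 and Ps = 10 + (1/6)·264 = 54.
The subsidy expands output by 264 − 192 = 72 past the efficient level; on those units the gap between marginal cost and willingness to pay runs from 0 up to 21.
DWL = ½ × 21 × 72 = 756.

Deadweight loss = £756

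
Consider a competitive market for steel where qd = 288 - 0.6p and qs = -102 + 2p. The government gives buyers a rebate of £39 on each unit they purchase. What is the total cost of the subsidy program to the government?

Pre-subsidy: 288 - 0.6p = -102 + 2p gives p* = 150, q* = 198.
With the rebate, buyers effectively pay pb = ps − 39, where ps is the price sellers receive.
Demand in terms of ps becomes qd = 288 − 0.6(ps − 39) = 311.4 - 0.6ps. Setting this equal to supply: 311.4 - 0.6ps = -102 + 2ps, so ps = 159.
Buyers pay pb = 159 − 39 = 120; q' = -102 + 2·159 = 216.
Government outlay = subsidy × quantity = 39 × 216 = 8424.

Government cost = £8424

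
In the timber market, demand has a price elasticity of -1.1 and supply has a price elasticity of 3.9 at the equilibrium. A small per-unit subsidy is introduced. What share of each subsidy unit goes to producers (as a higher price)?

For a small subsidy around the equilibrium, the benefit split depends on the relative slopes, which at a point are proportional to the elasticities.
Buyer share = εs/(εs + |εd|) = 3.9/(3.9 + 1.1) = 0.78; seller share = |εd|/(εs + |εd|) = 0.22.
So producers capture 0.22 of the subsidy.

Producer share = 0.22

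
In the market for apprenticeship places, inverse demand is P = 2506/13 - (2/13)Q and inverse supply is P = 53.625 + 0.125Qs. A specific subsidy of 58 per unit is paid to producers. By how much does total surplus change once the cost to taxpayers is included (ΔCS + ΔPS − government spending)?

Net change in total surplus = -6032

Pre-subsidy: 2506/13 - (2/13)Q = 53.625 + 0.125Q gives Q* = 499 and P* = 116.
With the subsidy, sellers receive Ps = Pb + 58 for each unit, where Pb is the price buyers pay.
On the curves, Pb = 2506/13 - (2/13)Q and Ps = 53.625 + 0.125Q; the wedge Ps − Pb = 58 gives 53.625 + 0.125Q − (2506/13 - (2/13)Q) = 58, so Q' = 707.
Then Pb = 2506/13 − (2/13)·707 = 84 and Ps = 53.625 + 0.125·707 = 142.
ΔCS = ½(499 + 707)(116 − 84) = 19296; ΔPS = ½(499 + 707)(142 − 116) = 15678.
Government spending = 58 × 707 = 41006.
Net change = 19296 + 15678 − 41006 = -6032. The loss equals the DWL triangle ½·58·208.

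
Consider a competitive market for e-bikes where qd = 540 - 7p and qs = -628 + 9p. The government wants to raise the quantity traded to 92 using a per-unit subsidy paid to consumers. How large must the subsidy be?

At q = 92, invert demand for the buyer price: pb = (540 − 92)/7 = 64; invert supply for the seller price: ps = (92 − (-628))/9 = 80.
The subsidy must fill the gap: s = ps − pb = 80 − 64 = 16.

Required subsidy s = 16 per unit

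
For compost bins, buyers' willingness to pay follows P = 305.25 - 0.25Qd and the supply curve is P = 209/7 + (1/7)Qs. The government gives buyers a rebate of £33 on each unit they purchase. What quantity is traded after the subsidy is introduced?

Pre-subsidy: 305.25 - 0.25Q = 209/7 + (1/7)Q gives Q* = 701 and P* = 130.
With the rebate, buyers effectively pay Pb = Ps − 33, where Ps is the price sellers receive.
On the curves, Pb = 305.25 - 0.25Q and Ps = 209/7 + (1/7)Q; the wedge Ps − Pb = 33 gives 209/7 + (1/7)Q − (305.25 - 0.25Q) = 33, so Q' = 785.
Then Pb = 305.25 − 0.25·785 = 109 and Ps = 209/7 + (1/7)·785 = 142.

Q' = 785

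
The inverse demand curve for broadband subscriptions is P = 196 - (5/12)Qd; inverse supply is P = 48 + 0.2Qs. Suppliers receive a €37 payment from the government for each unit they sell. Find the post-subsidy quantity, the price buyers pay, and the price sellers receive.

Pre-subsidy: 196 - (5/12)Q = 48 + 0.2Q gives Q* = 240 and P* = 96.
With the subsidy, sellers receive Ps = Pb + 37 for each unit, where Pb is the price buyers pay.
On the curves, Pb = 196 - (5/12)Q and Ps = 48 + 0.2Q; the wedge Ps − Pb = 37 gives 48 + 0.2Q − (196 - (5/12)Q) = 37, so Q' = 300.
Then Pb = 196 − (5/12)·300 = 71 and Ps = 48 + 0.2·300 = 108.

Q' = 300; buyers pay €71; sellers receive €108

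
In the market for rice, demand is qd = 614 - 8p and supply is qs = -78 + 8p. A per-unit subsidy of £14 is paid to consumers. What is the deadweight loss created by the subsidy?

Pre-subsidy: 614 - 8p = -78 + 8p gives p* = 43.25, q* = 268.
With the rebate, buyers effectively pay pb = ps − 14, where ps is the price sellers receive.
Demand in terms of ps becomes qd = 614 − 8(ps − 14) = 726 - 8ps. Setting this equal to supply: 726 - 8ps = -78 + 8ps, so ps = 50.25.
Buyers pay pb = 50.25 − 14 = 36.25; q' = -78 + 8·50.25 = 324.
The subsidy expands output by 324 − 268 = 56 past the efficient level; on those units the gap between marginal cost and willingness to pay runs from 0 up to 14.
DWL = ½ × 14 × 56 = 392.

Deadweight loss = £392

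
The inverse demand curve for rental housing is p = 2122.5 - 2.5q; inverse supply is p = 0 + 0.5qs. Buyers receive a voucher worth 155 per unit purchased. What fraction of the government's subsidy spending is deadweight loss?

Pre-subsidy: 2122.5 - 2.5q = 0 + 0.5q gives q* = 707.5 and p* = 353.75.
With the rebate, buyers effectively pay pb = ps − 155, where ps is the price sellers receive.
On the curves, pb = 2122.5 - 2.5q and ps = 0 + 0.5q; the wedge ps − pb = 155 gives 0 + 0.5q − (2122.5 - 2.5q) = 155, so q' = 4555/6.
Then pb = 2122.5 − 2.5·(4555/6) = 2695/12 and ps = 0 + 0.5·(4555/6) = 4555/12.
ΔCS = ½(707.5 + 4555/6)(353.75 − 2695/12) = 852500/9; ΔPS = ½(707.5 + 4555/6)(4555/12 − 353.75) = 170500/9.
Government spending = 155 × 4555/6 = 706025/6.
DWL = ½ × 155 × (4555/6 − 707.5) = 24025/6; fraction = (24025/6) / (706025/6) = 31/911.

DWL / government spending = 31/911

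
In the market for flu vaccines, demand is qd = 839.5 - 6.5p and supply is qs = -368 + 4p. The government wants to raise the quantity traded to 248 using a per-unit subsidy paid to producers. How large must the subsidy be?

At q = 248, invert demand for the buyer price: pb = (839.5 − 248)/6.5 = 91; invert supply for the seller price: ps = (248 − (-368))/4 = 154.
The subsidy must fill the gap: s = ps − pb = 154 − 91 = 63.

Required subsidy s = 63 per unit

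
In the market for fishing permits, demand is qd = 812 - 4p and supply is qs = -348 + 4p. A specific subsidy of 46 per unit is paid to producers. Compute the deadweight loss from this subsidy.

Pre-subsidy: 812 - 4p = -348 + 4p gives p* = 145, q* = 232.
With the subsidy, sellers receive ps = pb + 46 for each unit, where pb is the price buyers pay.
Supply in terms of pb becomes qs = -348 + 4(pb + 46) = -164 + 4pb. Setting this equal to demand: 812 - 4pb = -164 + 4pb, so pb = 122.
Sellers receive ps = 122 + 46 = 168; q' = 812 − 4·122 = 324.
The subsidy expands output by 324 − 232 = 92 past the efficient level; on those units the gap between marginal cost and willingness to pay runs from 0 up to 46.
DWL = ½ × 46 × 92 = 2116.

Deadweight loss = 2116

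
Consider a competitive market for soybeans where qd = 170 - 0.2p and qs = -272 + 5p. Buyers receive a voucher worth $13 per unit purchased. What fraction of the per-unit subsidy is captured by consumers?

Pre-subsidy: 170 - 0.2p = -272 + 5p gives p* = 85, q* = 153.
With the rebate, buyers effectively pay pb = ps − 13, where ps is the price sellers receive.
Demand in terms of ps becomes qd = 170 − 0.2(ps − 13) = 172.6 - 0.2ps. Setting this equal to supply: 172.6 - 0.2ps = -272 + 5ps, so ps = 85.5.
Buyers pay pb = 85.5 − 13 = 72.5; q' = -272 + 5·85.5 = 155.5.
Buyers' price falls by p* − pb = 85 − 72.5 = 12.5; sellers' price rises by ps − p* = 85.5 − 85 = 0.5.
So consumers capture 12.5/13 = 25/26 of each unit of subsidy.

Consumer share = 25/26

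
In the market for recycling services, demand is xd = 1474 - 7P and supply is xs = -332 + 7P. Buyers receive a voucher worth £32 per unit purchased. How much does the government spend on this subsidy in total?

Pre-subsidy: 1474 - 7P = -332 + 7P gives P* = 129, x* = 571.
With the rebate, buyers effectively pay Pb = Ps − 32, where Ps is the price sellers receive.
Demand in terms of Ps becomes xd = 1474 − 7(Ps − 32) = 1698 - 7Ps. Setting this equal to supply: 1698 - 7Ps = -332 + 7Ps, so Ps = 145.
Buyers pay Pb = 145 − 32 = 113; x' = -332 + 7·145 = 683.
Government outlay = subsidy × quantity = 32 × 683 = 21856.

Government cost = £21856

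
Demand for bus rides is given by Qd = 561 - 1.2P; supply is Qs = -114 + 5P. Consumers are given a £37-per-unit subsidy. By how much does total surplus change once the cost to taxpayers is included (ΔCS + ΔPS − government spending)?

Pre-subsidy: 561 - 1.2P = -114 + 5P gives P* = 3375/31, Q* = 13341/31.
With the rebate, buyers effectively pay Pb = Ps − 37, where Ps is the price sellers receive.
Demand in terms of Ps becomes Qd = 561 − 1.2(Ps − 37) = 605.4 - 1.2Ps. Setting this equal to supply: 605.4 - 1.2Ps = -114 + 5Ps, so Ps = 3597/31.
Buyers pay Pb = 3597/31 − 37 = 2450/31; Q' = -114 + 5·(3597/31) = 14451/31.
ΔCS = ½(13341/31 + 14451/31)(3375/31 − 2450/31) = 12853800/961; ΔPS = ½(13341/31 + 14451/31)(3597/31 − 3375/31) = 3084912/961.
Government spending = 37 × 14451/31 = 534687/31.
Net change = 12853800/961 + 3084912/961 − 534687/31 = -20535/31. The loss equals the DWL triangle ½·37·1110/31.

Net change in total surplus = -20535/31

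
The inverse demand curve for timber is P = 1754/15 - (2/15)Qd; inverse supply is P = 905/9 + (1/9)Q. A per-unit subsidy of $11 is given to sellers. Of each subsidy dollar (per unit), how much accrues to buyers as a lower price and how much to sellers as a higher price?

Buyers gain $6 per unit; sellers gain $5 per unit

Pre-subsidy: 1754/15 - (2/15)Q = 905/9 + (1/9)Q gives Q* = 67 and P* = 108.
With the subsidy, sellers receive Ps = Pb + 11 for each unit, where Pb is the price buyers pay.
On the curves, Pb = 1754/15 - (2/15)Q and Ps = 905/9 + (1/9)Q; the wedge Ps − Pb = 11 gives 905/9 + (1/9)Q − (1754/15 - (2/15)Q) = 11, so Q' = 112.
Then Pb = 1754/15 − (2/15)·112 = 102 and Ps = 905/9 + (1/9)·112 = 113.
Buyers' price falls by P* − Pb = 108 − 102 = 6; sellers' price rises by Ps − P* = 113 − 108 = 5.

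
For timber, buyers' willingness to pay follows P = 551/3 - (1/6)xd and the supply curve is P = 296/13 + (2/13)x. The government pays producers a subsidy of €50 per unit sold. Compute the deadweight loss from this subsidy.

Deadweight loss = €3900

Pre-subsidy: 551/3 - (1/6)x = 296/13 + (2/13)x gives x* = 502 and P* = 100.
With the subsidy, sellers receive Ps = Pb + 50 for each unit, where Pb is the price buyers pay.
On the curves, Pb = 551/3 - (1/6)x and Ps = 296/13 + (2/13)x; the wedge Ps − Pb = 50 gives 296/13 + (2/13)x − (551/3 - (1/6)x) = 50, so x' = 658.
Then Pb = 551/3 − (1/6)·658 = 74 and Ps = 296/13 + (2/13)·658 = 124.
The subsidy expands output by 658 − 502 = 156 past the efficient level; on those units the gap between marginal cost and willingness to pay runs from 0 up to 50.
DWL = ½ × 50 × 156 = 3900.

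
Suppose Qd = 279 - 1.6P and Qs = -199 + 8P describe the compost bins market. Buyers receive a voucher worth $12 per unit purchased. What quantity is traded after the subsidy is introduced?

Pre-subsidy: 279 - 1.6P = -199 + 8P gives P* = 1195/24, Q* = 598/3.
With the rebate, buyers effectively pay Pb = Ps − 12, where Ps is the price sellers receive.
Demand in terms of Ps becomes Qd = 279 − 1.6(Ps − 12) = 298.2 - 1.6Ps. Setting this equal to supply: 298.2 - 1.6Ps = -199 + 8Ps, so Ps = 1243/24.
Buyers pay Pb = 1243/24 − 12 = 955/24; Q' = -199 + 8·(1243/24) = 646/3.

Q' = 646/3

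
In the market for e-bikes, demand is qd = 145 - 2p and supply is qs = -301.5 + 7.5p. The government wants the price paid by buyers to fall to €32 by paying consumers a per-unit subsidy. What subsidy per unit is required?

At a buyer price of 32, quantity demanded is 145 − 2·32 = 81.
Sellers supply 81 only when they receive ps with -301.5 + 7.5·ps = 81, i.e. ps = 51.
s = ps − pb = 51 − 32 = 19.

Required subsidy s = €19 per unit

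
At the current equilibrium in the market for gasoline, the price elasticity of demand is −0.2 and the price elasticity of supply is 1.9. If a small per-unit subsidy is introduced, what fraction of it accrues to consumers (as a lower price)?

For a small subsidy around the equilibrium, the benefit split depends on the relative slopes, which at a point are proportional to the elasticities.
Buyer share = εs/(εs + |εd|) = 1.9/(1.9 + 0.2) = 19/21; seller share = |εd|/(εs + |εd|) = 2/21.

Consumer share = 19/21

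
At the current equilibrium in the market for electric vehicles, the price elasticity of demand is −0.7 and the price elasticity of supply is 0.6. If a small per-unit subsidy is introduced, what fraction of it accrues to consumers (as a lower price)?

For a small subsidy around the equilibrium, the benefit split depends on the relative slopes, which at a point are proportional to the elasticities.
Buyer share = εs/(εs + |εd|) = 0.6/(0.6 + 0.7) = 6/13; seller share = |εd|/(εs + |εd|) = 7/13.

Consumer share = 6/13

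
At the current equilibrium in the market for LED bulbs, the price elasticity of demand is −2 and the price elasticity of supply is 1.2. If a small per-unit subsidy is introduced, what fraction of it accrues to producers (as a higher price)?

Producer share = 0.625

For a small subsidy around the equilibrium, the benefit split depends on the relative slopes, which at a point are proportional to the elasticities.
Buyer share = εs/(εs + |εd|) = 1.2/(1.2 + 2) = 0.375; seller share = |εd|/(εs + |εd|) = 0.625.
So producers capture 0.625 of the subsidy.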